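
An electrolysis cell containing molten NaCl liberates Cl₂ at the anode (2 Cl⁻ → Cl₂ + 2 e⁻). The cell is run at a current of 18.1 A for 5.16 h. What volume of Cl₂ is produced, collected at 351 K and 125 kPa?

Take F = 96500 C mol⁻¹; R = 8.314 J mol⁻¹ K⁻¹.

Q = I·t = 18.10 A × 18576 s = 336200 C.
n(e⁻) = Q/F = 336200 / 96500 = 3.484 mol.
2 electrons are transferred per Cl₂ molecule, so n(Cl₂) = 3.484 / 2 = 1.742 mol.
V = nRT/P = (1.742 × 8.314 × 351) / (125 × 10³ Pa) = 0.0407 m³ = 40.7 L.

40.7 L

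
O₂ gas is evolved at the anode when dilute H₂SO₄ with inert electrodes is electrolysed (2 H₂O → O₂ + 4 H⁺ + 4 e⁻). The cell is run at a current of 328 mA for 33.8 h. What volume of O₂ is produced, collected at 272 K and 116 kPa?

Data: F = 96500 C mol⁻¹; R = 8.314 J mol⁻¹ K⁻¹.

Q = I·t = 0.3280 A × 121680 s = 39910 C.
n(e⁻) = Q/F = 39910 / 96500 = 0.4136 mol.
4 electrons are transferred per O₂ molecule, so n(O₂) = 0.4136 / 4 = 0.1034 mol.
V = nRT/P = (0.1034 × 8.314 × 272) / (116 × 10³ Pa) = 0.00202 m³ = 2.02 L.

2.02 L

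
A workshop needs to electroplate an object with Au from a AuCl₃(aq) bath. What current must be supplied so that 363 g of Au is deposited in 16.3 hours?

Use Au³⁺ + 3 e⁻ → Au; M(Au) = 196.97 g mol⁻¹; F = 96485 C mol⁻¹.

9.09 A

n(Au) = 363 / 196.97 = 1.843 mol.
n(e⁻) = 3 × 1.843 = 5.529 mol.
Q = n(e⁻)·F = 5.529 × 96485 = 533400 C.
I = Q/t = 533400 / 58680 s = 9.09 A.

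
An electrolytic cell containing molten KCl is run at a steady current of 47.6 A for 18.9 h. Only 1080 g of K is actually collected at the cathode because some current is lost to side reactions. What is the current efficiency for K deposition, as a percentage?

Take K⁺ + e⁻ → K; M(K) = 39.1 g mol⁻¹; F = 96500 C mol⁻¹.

Q = I·t = 47.60 × 68040 = 3239000 C; n(e⁻) = 3239000/96500 = 33.56 mol.
Theoretical n(K) = n(e⁻)/1 = 33.56 mol, i.e. m_theo = 33.56 × 39.1 = 1312 g.
Efficiency = m_actual / m_theo = 1080 / 1312 = 82.3 %.

82.3 %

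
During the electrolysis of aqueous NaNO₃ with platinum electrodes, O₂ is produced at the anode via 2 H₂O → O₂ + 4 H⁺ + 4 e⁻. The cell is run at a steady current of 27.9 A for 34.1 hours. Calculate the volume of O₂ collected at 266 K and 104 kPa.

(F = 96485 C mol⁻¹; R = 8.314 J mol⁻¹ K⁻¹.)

189 L

Q = I·t = 27.90 A × 122760 s = 3425000 C.
n(e⁻) = Q/F = 3425000 / 96485 = 35.50 mol.
4 electrons are transferred per O₂ molecule, so n(O₂) = 35.50 / 4 = 8.874 mol.
V = nRT/P = (8.874 × 8.314 × 266) / (104 × 10³ Pa) = 0.189 m³ = 189 L.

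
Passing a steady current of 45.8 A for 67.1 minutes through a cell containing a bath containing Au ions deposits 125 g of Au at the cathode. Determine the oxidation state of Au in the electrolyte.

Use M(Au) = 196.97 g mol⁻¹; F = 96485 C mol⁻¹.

Q = I·t = 45.80 A × 4026.0 s = 184400 C, so n(e⁻) = 184400/96485 = 1.911 mol.
n(Au) deposited = 125 / 196.97 = 0.6346 mol.
Electrons per atom = n(e⁻)/n(Au) = 1.911 / 0.6346 = 3.01 ≈ 3, so the ion is Au³⁺.

+3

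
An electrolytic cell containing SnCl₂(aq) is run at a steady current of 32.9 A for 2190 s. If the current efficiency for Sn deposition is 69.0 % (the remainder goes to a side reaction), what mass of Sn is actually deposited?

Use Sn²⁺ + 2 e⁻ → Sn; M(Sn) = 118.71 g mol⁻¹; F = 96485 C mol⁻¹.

Q = I·t = 32.90 × 2190.0 = 72050 C.
n(e⁻) = 72050/96485 = 0.7468 mol; theoretically n(Sn) = 0.7468/2 = 0.3734 mol, m_theo = 44.32 g.
At 69.0 % efficiency, m_actual = 0.690 × 44.32 = 30.6 g.

30.6 g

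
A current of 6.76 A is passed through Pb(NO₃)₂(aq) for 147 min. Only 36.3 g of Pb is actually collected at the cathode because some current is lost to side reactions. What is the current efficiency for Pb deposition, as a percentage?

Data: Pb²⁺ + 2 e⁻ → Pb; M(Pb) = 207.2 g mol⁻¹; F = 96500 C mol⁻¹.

Q = I·t = 6.760 × 8820.0 = 59620 C; n(e⁻) = 59620/96500 = 0.6179 mol.
Theoretical n(Pb) = n(e⁻)/2 = 0.3089 mol, i.e. m_theo = 0.3089 × 207.2 = 64.01 g.
Efficiency = m_actual / m_theo = 36.3 / 64.01 = 56.7 %.

56.7 %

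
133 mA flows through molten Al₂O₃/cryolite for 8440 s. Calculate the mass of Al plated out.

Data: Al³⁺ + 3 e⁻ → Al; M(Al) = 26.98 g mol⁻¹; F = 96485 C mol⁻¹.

0.105 g

Q = I·t = 0.1330 A × 8440.0 s = 1123 C.
n(e⁻) = Q/F = 1123 / 96485 = 0.01163 mol.
Al³⁺ + 3 e⁻ → Al, so n(Al) = n(e⁻)/3 = 0.003878 mol.
m = n·M = 0.003878 × 26.98 = 0.105 g.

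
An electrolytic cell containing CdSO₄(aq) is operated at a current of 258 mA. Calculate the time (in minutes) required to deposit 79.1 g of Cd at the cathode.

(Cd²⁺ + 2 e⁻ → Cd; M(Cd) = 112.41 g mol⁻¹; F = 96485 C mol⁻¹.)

8770 min

n(Cd) = m/M = 79.1 / 112.41 = 0.7037 mol.
Each Cd atom requires 2 electrons, so n(e⁻) = 2 × 0.7037 = 1.407 mol.
Q = n(e⁻)·F = 1.407 × 96485 = 135800 C.
t = Q/I = 135800 / 0.2580 A = 526300 s = 8770 min.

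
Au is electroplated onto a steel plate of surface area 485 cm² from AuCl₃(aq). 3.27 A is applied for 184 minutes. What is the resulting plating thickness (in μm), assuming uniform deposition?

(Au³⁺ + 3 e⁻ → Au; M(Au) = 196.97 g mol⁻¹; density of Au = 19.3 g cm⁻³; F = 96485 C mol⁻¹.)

26.2 μm

Q = I·t = 3.270 × 11040 = 36100 C; n(e⁻) = 0.3742 mol.
n(Au) = n(e⁻)/3 = 0.1247 mol, so m = 0.1247 × 196.97 = 24.57 g.
Volume = m/ρ = 24.57 / 19.3 = 1.273 cm³.
Thickness = V/A = 1.273 / 485 = 0.00262 cm = 26.2 μm.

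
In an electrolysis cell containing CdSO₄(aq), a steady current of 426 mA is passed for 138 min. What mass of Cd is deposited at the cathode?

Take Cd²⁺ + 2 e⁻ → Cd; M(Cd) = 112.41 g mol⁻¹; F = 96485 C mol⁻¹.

2.05 g

Q = I·t = 0.4260 A × 8280.0 s = 3527 C.
n(e⁻) = Q/F = 3527 / 96485 = 0.03656 mol.
Cd²⁺ + 2 e⁻ → Cd, so n(Cd) = n(e⁻)/2 = 0.01828 mol.
m = n·M = 0.01828 × 112.41 = 2.05 g.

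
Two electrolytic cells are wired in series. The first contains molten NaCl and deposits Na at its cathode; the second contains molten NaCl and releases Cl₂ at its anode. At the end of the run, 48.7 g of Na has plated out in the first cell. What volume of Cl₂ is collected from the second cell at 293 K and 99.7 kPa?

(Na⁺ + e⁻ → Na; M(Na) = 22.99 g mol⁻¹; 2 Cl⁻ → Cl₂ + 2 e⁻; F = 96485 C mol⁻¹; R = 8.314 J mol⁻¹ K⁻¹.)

n(Na) = 48.7 / 22.99 = 2.118 mol, so n(e⁻) = 1 × 2.118 = 2.118 mol.
The cells are in series, so the same 2.118 mol of electrons passes through the second cell.
2 Cl⁻ → Cl₂ + 2 e⁻ — 2 mol e⁻ per mol Cl₂, so n(Cl₂) = 2.118/2 = 1.059 mol.
V = nRT/P = (1.059 × 8.314 × 293) / (99.7 × 10³) = 0.0259 m³ = 25.9 L.

25.9 L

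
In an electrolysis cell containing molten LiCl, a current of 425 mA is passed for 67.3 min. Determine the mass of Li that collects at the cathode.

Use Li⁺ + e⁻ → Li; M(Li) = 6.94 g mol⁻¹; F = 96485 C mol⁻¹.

Q = I·t = 0.4250 A × 4038.0 s = 1716 C.
n(e⁻) = Q/F = 1716 / 96485 = 0.01779 mol.
Li⁺ + e⁻ → Li, so n(Li) = n(e⁻)/1 = 0.01779 mol.
m = n·M = 0.01779 × 6.94 = 0.123 g.

0.123 g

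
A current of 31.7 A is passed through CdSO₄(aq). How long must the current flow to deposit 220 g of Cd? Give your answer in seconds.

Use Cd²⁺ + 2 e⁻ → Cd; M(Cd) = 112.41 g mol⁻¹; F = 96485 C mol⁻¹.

11900 s

n(Cd) = m/M = 220 / 112.41 = 1.957 mol.
Each Cd atom requires 2 electrons, so n(e⁻) = 2 × 1.957 = 3.914 mol.
Q = n(e⁻)·F = 3.914 × 96485 = 377700 C.
t = Q/I = 377700 / 31.70 A = 11910 s.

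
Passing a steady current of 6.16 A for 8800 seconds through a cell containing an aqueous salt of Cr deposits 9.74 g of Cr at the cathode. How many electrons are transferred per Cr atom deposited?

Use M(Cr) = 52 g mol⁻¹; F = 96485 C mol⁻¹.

3

Q = I·t = 6.160 A × 8800.0 s = 54210 C, so n(e⁻) = 54210/96485 = 0.5618 mol.
n(Cr) deposited = 9.74 / 52 = 0.1873 mol.
Electrons per atom = n(e⁻)/n(Cr) = 0.5618 / 0.1873 = 3.00 ≈ 3, so the ion is Cr³⁺.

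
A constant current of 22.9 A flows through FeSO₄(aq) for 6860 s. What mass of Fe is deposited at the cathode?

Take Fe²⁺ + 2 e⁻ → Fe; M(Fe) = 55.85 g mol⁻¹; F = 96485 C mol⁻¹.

45.5 g

Q = I·t = 22.90 A × 6860.0 s = 157100 C.
n(e⁻) = Q/F = 157100 / 96485 = 1.628 mol.
Fe²⁺ + 2 e⁻ → Fe, so n(Fe) = n(e⁻)/2 = 0.8141 mol.
m = n·M = 0.8141 × 55.85 = 45.5 g.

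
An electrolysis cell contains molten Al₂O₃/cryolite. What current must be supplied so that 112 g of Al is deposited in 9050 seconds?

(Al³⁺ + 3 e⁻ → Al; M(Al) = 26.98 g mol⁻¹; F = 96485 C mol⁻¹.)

n(Al) = 112 / 26.98 = 4.151 mol.
n(e⁻) = 3 × 4.151 = 12.45 mol.
Q = n(e⁻)·F = 12.45 × 96485 = 1202000 C.
I = Q/t = 1202000 / 9050.0 s = 133 A.

133 A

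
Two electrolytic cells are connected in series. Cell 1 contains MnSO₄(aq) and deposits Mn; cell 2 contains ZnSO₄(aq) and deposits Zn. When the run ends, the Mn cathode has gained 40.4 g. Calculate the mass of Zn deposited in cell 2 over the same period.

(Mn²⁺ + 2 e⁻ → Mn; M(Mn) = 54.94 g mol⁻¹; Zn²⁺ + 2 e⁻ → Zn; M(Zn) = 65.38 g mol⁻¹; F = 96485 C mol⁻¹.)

48.1 g

n(Mn) = 40.4 / 54.94 = 0.7353 mol.
Since Mn²⁺ + 2 e⁻ → Mn, n(e⁻) passed = 2 × 0.7353 = 1.471 mol.
Cells in series carry the same charge, so the same 1.471 mol of electrons passes through cell 2.
Zn²⁺ + 2 e⁻ → Zn, so n(Zn) = 1.471 / 2 = 0.7353 mol.
m(Zn) = 0.7353 × 65.38 = 48.1 g.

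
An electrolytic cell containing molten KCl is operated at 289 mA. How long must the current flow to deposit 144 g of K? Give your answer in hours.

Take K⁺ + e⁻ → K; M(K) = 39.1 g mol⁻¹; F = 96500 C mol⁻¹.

342 h

n(K) = m/M = 144 / 39.1 = 3.683 mol.
Each K atom requires 1 electron, so n(e⁻) = 1 × 3.683 = 3.683 mol.
Q = n(e⁻)·F = 3.683 × 96500 = 355400 C.
t = Q/I = 355400 / 0.2890 A = 1230000 s = 342 h.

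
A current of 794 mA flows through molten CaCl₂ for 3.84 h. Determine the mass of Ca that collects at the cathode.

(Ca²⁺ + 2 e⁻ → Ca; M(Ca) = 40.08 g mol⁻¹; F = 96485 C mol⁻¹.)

Q = I·t = 0.7940 A × 13824 s = 10980 C.
n(e⁻) = Q/F = 10980 / 96485 = 0.1138 mol.
Ca²⁺ + 2 e⁻ → Ca, so n(Ca) = n(e⁻)/2 = 0.05688 mol.
m = n·M = 0.05688 × 40.08 = 2.28 g.

2.28 g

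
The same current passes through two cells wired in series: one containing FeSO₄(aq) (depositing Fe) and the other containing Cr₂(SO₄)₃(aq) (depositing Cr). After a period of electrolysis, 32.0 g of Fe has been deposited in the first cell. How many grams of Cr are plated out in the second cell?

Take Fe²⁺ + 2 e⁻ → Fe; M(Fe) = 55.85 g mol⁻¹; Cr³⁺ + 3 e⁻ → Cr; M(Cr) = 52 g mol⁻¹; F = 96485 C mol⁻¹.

n(Fe) = 32.0 / 55.85 = 0.5730 mol.
Since Fe²⁺ + 2 e⁻ → Fe, n(e⁻) passed = 2 × 0.5730 = 1.146 mol.
Cells in series carry the same charge, so the same 1.146 mol of electrons passes through cell 2.
Cr³⁺ + 3 e⁻ → Cr, so n(Cr) = 1.146 / 3 = 0.3820 mol.
m(Cr) = 0.3820 × 52 = 19.9 g.

19.9 g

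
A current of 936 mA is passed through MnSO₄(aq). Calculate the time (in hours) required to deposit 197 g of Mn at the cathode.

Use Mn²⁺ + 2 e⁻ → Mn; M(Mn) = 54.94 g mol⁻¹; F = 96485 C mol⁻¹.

n(Mn) = m/M = 197 / 54.94 = 3.586 mol.
Each Mn atom requires 2 electrons, so n(e⁻) = 2 × 3.586 = 7.171 mol.
Q = n(e⁻)·F = 7.171 × 96485 = 691900 C.
t = Q/I = 691900 / 0.9360 A = 739300 s = 205 h.

205 h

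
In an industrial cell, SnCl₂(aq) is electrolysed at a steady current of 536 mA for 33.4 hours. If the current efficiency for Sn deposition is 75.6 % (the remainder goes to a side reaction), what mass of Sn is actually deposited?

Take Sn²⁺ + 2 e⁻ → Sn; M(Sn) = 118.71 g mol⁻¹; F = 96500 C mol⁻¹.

30.0 g

Q = I·t = 0.5360 × 120240 = 64450 C.
n(e⁻) = 64450/96500 = 0.6679 mol; theoretically n(Sn) = 0.6679/2 = 0.3339 mol, m_theo = 39.64 g.
At 75.6 % efficiency, m_actual = 0.756 × 39.64 = 30.0 g.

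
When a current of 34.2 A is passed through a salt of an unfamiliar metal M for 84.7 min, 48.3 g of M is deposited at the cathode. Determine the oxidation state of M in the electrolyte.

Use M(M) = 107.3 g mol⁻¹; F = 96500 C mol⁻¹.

+4

Q = I·t = 34.20 A × 5082.0 s = 173800 C, so n(e⁻) = 173800/96500 = 1.801 mol.
n(M) deposited = 48.3 / 107.3 = 0.4501 mol.
Electrons per atom = n(e⁻)/n(M) = 1.801 / 0.4501 = 4.00 ≈ 4, so the ion is M⁴⁺.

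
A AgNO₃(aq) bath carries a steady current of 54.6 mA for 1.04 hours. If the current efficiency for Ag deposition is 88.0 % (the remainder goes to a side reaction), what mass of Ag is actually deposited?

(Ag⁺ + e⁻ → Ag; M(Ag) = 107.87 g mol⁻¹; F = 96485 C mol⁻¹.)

0.201 g

Q = I·t = 0.05460 × 3744.0 = 204.4 C.
n(e⁻) = 204.4/96485 = 0.002119 mol; theoretically n(Ag) = 0.002119/1 = 0.002119 mol, m_theo = 0.2285 g.
At 88.0 % efficiency, m_actual = 0.880 × 0.2285 = 0.201 g.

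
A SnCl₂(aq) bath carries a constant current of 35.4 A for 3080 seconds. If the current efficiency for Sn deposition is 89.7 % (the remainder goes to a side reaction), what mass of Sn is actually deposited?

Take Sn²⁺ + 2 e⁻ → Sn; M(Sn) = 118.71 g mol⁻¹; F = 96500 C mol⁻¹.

Q = I·t = 35.40 × 3080.0 = 109000 C.
n(e⁻) = 109000/96500 = 1.130 mol; theoretically n(Sn) = 1.130/2 = 0.5649 mol, m_theo = 67.06 g.
At 89.7 % efficiency, m_actual = 0.897 × 67.06 = 60.2 g.

60.2 g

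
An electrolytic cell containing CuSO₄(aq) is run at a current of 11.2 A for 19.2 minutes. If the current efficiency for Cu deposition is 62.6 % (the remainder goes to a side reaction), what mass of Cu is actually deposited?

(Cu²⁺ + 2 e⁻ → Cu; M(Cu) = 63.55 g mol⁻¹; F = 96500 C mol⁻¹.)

2.66 g

Q = I·t = 11.20 × 1152.0 = 12900 C.
n(e⁻) = 12900/96500 = 0.1337 mol; theoretically n(Cu) = 0.1337/2 = 0.06685 mol, m_theo = 4.248 g.
At 62.6 % efficiency, m_actual = 0.626 × 4.248 = 2.66 g.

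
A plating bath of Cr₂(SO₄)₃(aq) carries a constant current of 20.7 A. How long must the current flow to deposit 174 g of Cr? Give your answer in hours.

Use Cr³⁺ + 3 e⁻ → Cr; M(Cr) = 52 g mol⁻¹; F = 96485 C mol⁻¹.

n(Cr) = m/M = 174 / 52 = 3.346 mol.
Each Cr atom requires 3 electrons, so n(e⁻) = 3 × 3.346 = 10.04 mol.
Q = n(e⁻)·F = 10.04 × 96485 = 968600 C.
t = Q/I = 968600 / 20.70 A = 46790 s = 13.0 h.

13.0 h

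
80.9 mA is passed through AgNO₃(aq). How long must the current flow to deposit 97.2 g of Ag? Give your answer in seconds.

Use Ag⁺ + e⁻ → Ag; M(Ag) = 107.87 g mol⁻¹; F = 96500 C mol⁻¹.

n(Ag) = m/M = 97.2 / 107.87 = 0.9011 mol.
Each Ag atom requires 1 electron, so n(e⁻) = 1 × 0.9011 = 0.9011 mol.
Q = n(e⁻)·F = 0.9011 × 96500 = 86950 C.
t = Q/I = 86950 / 0.08090 A = 1075000 s.

1.07 × 10⁶ s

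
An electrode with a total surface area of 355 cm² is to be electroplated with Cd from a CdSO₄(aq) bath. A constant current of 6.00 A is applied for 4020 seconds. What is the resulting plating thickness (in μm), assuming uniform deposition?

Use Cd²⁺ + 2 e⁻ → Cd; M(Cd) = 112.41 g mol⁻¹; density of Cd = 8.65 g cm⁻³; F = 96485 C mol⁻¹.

Q = I·t = 6.000 × 4020.0 = 24120 C; n(e⁻) = 0.2500 mol.
n(Cd) = n(e⁻)/2 = 0.1250 mol, so m = 0.1250 × 112.41 = 14.05 g.
Volume = m/ρ = 14.05 / 8.65 = 1.624 cm³.
Thickness = V/A = 1.624 / 355 = 0.00458 cm = 45.8 μm.

45.8 μm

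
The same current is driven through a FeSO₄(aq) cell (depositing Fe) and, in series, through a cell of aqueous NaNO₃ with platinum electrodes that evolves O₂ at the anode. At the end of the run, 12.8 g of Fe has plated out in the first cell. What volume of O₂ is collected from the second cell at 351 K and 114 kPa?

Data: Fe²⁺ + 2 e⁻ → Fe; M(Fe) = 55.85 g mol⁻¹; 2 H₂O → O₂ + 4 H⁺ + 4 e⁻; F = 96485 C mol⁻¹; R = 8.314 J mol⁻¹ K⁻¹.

n(Fe) = 12.8 / 55.85 = 0.2292 mol, so n(e⁻) = 2 × 0.2292 = 0.4584 mol.
The cells are in series, so the same 0.4584 mol of electrons passes through the second cell.
2 H₂O → O₂ + 4 H⁺ + 4 e⁻ — 4 mol e⁻ per mol O₂, so n(O₂) = 0.4584/4 = 0.1146 mol.
V = nRT/P = (0.1146 × 8.314 × 351) / (114 × 10³) = 0.00293 m³ = 2.93 L.

2.93 L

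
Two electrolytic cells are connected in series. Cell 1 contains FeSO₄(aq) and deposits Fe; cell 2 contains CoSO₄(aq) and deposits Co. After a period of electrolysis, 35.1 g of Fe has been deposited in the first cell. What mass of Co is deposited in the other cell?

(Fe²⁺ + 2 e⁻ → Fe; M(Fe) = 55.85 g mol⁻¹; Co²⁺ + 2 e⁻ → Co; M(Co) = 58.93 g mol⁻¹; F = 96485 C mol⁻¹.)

n(Fe) = 35.1 / 55.85 = 0.6285 mol.
Since Fe²⁺ + 2 e⁻ → Fe, n(e⁻) passed = 2 × 0.6285 = 1.257 mol.
Cells in series carry the same charge, so the same 1.257 mol of electrons passes through cell 2.
Co²⁺ + 2 e⁻ → Co, so n(Co) = 1.257 / 2 = 0.6285 mol.
m(Co) = 0.6285 × 58.93 = 37.0 g.

37.0 g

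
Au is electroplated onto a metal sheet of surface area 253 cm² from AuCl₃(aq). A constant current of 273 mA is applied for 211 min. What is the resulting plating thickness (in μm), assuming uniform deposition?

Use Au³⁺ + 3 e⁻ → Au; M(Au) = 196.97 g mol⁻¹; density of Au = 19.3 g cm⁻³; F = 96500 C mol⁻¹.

4.82 μm

Q = I·t = 0.2730 × 12660 = 3456 C; n(e⁻) = 0.03582 mol.
n(Au) = n(e⁻)/3 = 0.01194 mol, so m = 0.01194 × 196.97 = 2.352 g.
Volume = m/ρ = 2.352 / 19.3 = 0.1218 cm³.
Thickness = V/A = 0.1218 / 253 = 4.82 × 10⁻⁴ cm = 4.82 μm.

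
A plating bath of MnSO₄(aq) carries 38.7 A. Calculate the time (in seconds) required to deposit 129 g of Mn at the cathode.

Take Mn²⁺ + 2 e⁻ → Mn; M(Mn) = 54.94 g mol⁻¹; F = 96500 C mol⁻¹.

n(Mn) = m/M = 129 / 54.94 = 2.348 mol.
Each Mn atom requires 2 electrons, so n(e⁻) = 2 × 2.348 = 4.696 mol.
Q = n(e⁻)·F = 4.696 × 96500 = 453200 C.
t = Q/I = 453200 / 38.70 A = 11710 s.

11700 s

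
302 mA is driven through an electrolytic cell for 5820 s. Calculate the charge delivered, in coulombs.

Q = I·t = 0.3020 A × 5820.0 s = 1760 C.

1760 C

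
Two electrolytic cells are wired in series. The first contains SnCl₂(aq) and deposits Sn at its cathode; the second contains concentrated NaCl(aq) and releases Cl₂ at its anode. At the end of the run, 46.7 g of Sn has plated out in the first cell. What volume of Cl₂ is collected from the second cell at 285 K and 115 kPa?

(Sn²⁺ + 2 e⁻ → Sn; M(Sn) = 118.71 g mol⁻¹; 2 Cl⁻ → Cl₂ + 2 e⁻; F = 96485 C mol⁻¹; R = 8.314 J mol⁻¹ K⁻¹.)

8.11 L

n(Sn) = 46.7 / 118.71 = 0.3934 mol, so n(e⁻) = 2 × 0.3934 = 0.7868 mol.
The cells are in series, so the same 0.7868 mol of electrons passes through the second cell.
2 Cl⁻ → Cl₂ + 2 e⁻ — 2 mol e⁻ per mol Cl₂, so n(Cl₂) = 0.7868/2 = 0.3934 mol.
V = nRT/P = (0.3934 × 8.314 × 285) / (115 × 10³) = 0.00811 m³ = 8.11 L.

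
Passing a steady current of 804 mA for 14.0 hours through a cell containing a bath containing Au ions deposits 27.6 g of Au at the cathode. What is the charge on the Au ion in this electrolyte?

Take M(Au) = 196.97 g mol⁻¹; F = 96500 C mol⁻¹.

Q = I·t = 0.8040 A × 50400 s = 40520 C, so n(e⁻) = 40520/96500 = 0.4199 mol.
n(Au) deposited = 27.6 / 196.97 = 0.1401 mol.
Electrons per atom = n(e⁻)/n(Au) = 0.4199 / 0.1401 = 3.00 ≈ 3, so the ion is Au³⁺.

+3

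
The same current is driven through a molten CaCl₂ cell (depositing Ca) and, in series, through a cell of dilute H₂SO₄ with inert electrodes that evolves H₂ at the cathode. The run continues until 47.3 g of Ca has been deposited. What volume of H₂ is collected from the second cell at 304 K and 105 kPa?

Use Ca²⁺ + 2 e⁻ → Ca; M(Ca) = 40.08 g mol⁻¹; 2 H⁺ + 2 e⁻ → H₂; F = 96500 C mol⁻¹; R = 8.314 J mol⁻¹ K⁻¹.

28.4 L

n(Ca) = 47.3 / 40.08 = 1.180 mol, so n(e⁻) = 2 × 1.180 = 2.360 mol.
The cells are in series, so the same 2.360 mol of electrons passes through the second cell.
2 H⁺ + 2 e⁻ → H₂ — 2 mol e⁻ per mol H₂, so n(H₂) = 2.360/2 = 1.180 mol.
V = nRT/P = (1.180 × 8.314 × 304) / (105 × 10³) = 0.0284 m³ = 28.4 L.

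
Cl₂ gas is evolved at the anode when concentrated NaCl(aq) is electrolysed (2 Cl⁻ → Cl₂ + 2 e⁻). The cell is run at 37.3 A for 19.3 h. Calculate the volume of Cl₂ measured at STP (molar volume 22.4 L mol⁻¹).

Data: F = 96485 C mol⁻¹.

301 L

Q = I·t = 37.30 A × 69480 s = 2592000 C.
n(e⁻) = Q/F = 2592000 / 96485 = 26.86 mol.
2 electrons are transferred per Cl₂ molecule, so n(Cl₂) = 26.86 / 2 = 13.43 mol.
V = n × V_m = 13.43 × 22.4 = 301 L.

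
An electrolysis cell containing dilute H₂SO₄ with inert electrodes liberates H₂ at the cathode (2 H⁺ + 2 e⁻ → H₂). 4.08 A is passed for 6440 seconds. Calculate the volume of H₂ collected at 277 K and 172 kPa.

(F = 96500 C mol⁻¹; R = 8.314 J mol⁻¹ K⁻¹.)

Q = I·t = 4.080 A × 6440.0 s = 26280 C.
n(e⁻) = Q/F = 26280 / 96500 = 0.2723 mol.
2 electrons are transferred per H₂ molecule, so n(H₂) = 0.2723 / 2 = 0.1361 mol.
V = nRT/P = (0.1361 × 8.314 × 277) / (172 × 10³ Pa) = 0.00182 m³ = 1.82 L.

1.82 L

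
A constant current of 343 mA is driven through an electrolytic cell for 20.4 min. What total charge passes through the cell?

Q = I·t = 0.3430 A × 1224.0 s = 420 C.

420 C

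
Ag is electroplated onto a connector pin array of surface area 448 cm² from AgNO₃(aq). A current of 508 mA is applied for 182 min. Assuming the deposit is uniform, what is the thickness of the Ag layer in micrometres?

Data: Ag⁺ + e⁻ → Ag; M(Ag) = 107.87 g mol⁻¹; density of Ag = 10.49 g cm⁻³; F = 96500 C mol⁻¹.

Q = I·t = 0.5080 × 10920 = 5547 C; n(e⁻) = 0.05749 mol.
n(Ag) = n(e⁻)/1 = 0.05749 mol, so m = 0.05749 × 107.87 = 6.201 g.
Volume = m/ρ = 6.201 / 10.49 = 0.5911 cm³.
Thickness = V/A = 0.5911 / 448 = 0.00132 cm = 13.2 μm.

13.2 μm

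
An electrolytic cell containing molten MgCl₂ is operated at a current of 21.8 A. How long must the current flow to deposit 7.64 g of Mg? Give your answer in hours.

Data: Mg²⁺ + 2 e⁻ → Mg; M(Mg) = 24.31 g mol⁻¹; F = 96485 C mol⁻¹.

0.773 h

n(Mg) = m/M = 7.64 / 24.31 = 0.3143 mol.
Each Mg atom requires 2 electrons, so n(e⁻) = 2 × 0.3143 = 0.6285 mol.
Q = n(e⁻)·F = 0.6285 × 96485 = 60650 C.
t = Q/I = 60650 / 21.80 A = 2782 s = 0.773 h.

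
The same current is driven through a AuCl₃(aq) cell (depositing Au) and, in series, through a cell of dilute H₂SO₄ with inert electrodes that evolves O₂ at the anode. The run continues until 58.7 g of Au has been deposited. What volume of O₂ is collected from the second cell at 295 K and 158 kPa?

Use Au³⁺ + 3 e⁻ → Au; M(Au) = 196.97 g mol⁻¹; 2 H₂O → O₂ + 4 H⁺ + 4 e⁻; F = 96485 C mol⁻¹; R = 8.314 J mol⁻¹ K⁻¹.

n(Au) = 58.7 / 196.97 = 0.2980 mol, so n(e⁻) = 3 × 0.2980 = 0.8940 mol.
The cells are in series, so the same 0.8940 mol of electrons passes through the second cell.
2 H₂O → O₂ + 4 H⁺ + 4 e⁻ — 4 mol e⁻ per mol O₂, so n(O₂) = 0.8940/4 = 0.2235 mol.
V = nRT/P = (0.2235 × 8.314 × 295) / (158 × 10³) = 0.00347 m³ = 3.47 L.

3.47 L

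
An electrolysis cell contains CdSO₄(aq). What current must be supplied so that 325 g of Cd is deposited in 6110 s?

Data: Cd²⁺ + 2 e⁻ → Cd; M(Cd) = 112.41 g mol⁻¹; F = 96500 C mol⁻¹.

91.3 A

n(Cd) = 325 / 112.41 = 2.891 mol.
n(e⁻) = 2 × 2.891 = 5.782 mol.
Q = n(e⁻)·F = 5.782 × 96500 = 558000 C.
I = Q/t = 558000 / 6110.0 s = 91.3 A.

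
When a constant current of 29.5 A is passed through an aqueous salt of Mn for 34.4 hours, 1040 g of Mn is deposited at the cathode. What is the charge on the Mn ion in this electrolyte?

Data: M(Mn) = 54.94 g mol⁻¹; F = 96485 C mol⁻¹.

Q = I·t = 29.50 A × 123840 s = 3653000 C, so n(e⁻) = 3653000/96485 = 37.86 mol.
n(Mn) deposited = 1040 / 54.94 = 18.93 mol.
Electrons per atom = n(e⁻)/n(Mn) = 37.86 / 18.93 = 2.00 ≈ 2, so the ion is Mn²⁺.

+2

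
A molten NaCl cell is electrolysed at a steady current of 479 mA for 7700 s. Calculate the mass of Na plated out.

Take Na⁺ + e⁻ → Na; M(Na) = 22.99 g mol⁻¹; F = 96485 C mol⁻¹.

0.879 g

Q = I·t = 0.4790 A × 7700.0 s = 3688 C.
n(e⁻) = Q/F = 3688 / 96485 = 0.03823 mol.
Na⁺ + e⁻ → Na, so n(Na) = n(e⁻)/1 = 0.03823 mol.
m = n·M = 0.03823 × 22.99 = 0.879 g.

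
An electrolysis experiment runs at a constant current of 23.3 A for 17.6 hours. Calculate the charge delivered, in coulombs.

Q = I·t = 23.30 A × 63360 s = 1.48 × 10⁶ C.

1.48 × 10⁶ C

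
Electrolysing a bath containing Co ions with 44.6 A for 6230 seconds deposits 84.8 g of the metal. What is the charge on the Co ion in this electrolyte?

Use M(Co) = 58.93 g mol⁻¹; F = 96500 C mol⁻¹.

Q = I·t = 44.60 A × 6230.0 s = 277900 C, so n(e⁻) = 277900/96500 = 2.879 mol.
n(Co) deposited = 84.8 / 58.93 = 1.439 mol.
Electrons per atom = n(e⁻)/n(Co) = 2.879 / 1.439 = 2.00 ≈ 2, so the ion is Co²⁺.

+2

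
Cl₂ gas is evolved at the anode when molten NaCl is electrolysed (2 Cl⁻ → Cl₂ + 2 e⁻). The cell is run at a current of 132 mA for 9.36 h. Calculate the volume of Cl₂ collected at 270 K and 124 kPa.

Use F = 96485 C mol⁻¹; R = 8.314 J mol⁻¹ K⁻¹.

0.417 L

Q = I·t = 0.1320 A × 33696 s = 4448 C.
n(e⁻) = Q/F = 4448 / 96485 = 0.04610 mol.
2 electrons are transferred per Cl₂ molecule, so n(Cl₂) = 0.04610 / 2 = 0.02305 mol.
V = nRT/P = (0.02305 × 8.314 × 270) / (124 × 10³ Pa) = 4.17 × 10⁻⁴ m³ = 0.417 L.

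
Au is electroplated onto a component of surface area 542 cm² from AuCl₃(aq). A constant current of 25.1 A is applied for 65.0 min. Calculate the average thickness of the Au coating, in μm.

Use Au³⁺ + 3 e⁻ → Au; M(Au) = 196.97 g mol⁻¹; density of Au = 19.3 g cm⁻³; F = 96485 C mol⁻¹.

63.7 μm

Q = I·t = 25.10 × 3900.0 = 97890 C; n(e⁻) = 1.015 mol.
n(Au) = n(e⁻)/3 = 0.3382 mol, so m = 0.3382 × 196.97 = 66.61 g.
Volume = m/ρ = 66.61 / 19.3 = 3.451 cm³.
Thickness = V/A = 3.451 / 542 = 0.00637 cm = 63.7 μm.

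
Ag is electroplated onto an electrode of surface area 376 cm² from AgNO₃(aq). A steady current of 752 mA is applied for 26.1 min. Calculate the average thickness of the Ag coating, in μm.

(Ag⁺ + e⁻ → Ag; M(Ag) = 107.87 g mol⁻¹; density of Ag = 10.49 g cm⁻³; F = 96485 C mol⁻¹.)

Q = I·t = 0.7520 × 1566.0 = 1178 C; n(e⁻) = 0.01221 mol.
n(Ag) = n(e⁻)/1 = 0.01221 mol, so m = 0.01221 × 107.87 = 1.317 g.
Volume = m/ρ = 1.317 / 10.49 = 0.1255 cm³.
Thickness = V/A = 0.1255 / 376 = 3.34 × 10⁻⁴ cm = 3.34 μm.

3.34 μm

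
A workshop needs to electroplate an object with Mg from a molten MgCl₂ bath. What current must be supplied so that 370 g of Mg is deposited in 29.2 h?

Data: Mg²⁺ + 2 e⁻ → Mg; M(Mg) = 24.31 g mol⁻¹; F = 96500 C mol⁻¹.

n(Mg) = 370 / 24.31 = 15.22 mol.
n(e⁻) = 2 × 15.22 = 30.44 mol.
Q = n(e⁻)·F = 30.44 × 96500 = 2937000 C.
I = Q/t = 2937000 / 105120 s = 27.9 A.

27.9 A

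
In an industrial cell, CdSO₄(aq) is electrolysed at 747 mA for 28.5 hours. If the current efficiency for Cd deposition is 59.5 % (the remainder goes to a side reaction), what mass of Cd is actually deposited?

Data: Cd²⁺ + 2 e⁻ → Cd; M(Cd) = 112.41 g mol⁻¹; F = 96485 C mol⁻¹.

26.6 g

Q = I·t = 0.7470 × 102600 = 76640 C.
n(e⁻) = 76640/96485 = 0.7943 mol; theoretically n(Cd) = 0.7943/2 = 0.3972 mol, m_theo = 44.65 g.
At 59.5 % efficiency, m_actual = 0.595 × 44.65 = 26.6 g.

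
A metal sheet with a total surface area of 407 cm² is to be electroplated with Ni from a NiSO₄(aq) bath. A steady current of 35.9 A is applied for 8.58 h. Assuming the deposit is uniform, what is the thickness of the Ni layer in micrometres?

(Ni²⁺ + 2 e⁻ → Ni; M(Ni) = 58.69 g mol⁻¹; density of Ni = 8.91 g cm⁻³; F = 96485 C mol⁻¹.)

Q = I·t = 35.90 × 30888 = 1109000 C; n(e⁻) = 11.49 mol.
n(Ni) = n(e⁻)/2 = 5.746 mol, so m = 5.746 × 58.69 = 337.3 g.
Volume = m/ρ = 337.3 / 8.91 = 37.85 cm³.
Thickness = V/A = 37.85 / 407 = 0.0930 cm = 930 μm.

930 μm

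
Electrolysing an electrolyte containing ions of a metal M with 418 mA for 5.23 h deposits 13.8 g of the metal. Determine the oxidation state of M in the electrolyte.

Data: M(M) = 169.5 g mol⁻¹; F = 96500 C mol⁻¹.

Q = I·t = 0.4180 A × 18828 s = 7870 C, so n(e⁻) = 7870/96500 = 0.08156 mol.
n(M) deposited = 13.8 / 169.5 = 0.08142 mol.
Electrons per atom = n(e⁻)/n(M) = 0.08156 / 0.08142 = 1.00 ≈ 1, so the ion is M⁺.

+1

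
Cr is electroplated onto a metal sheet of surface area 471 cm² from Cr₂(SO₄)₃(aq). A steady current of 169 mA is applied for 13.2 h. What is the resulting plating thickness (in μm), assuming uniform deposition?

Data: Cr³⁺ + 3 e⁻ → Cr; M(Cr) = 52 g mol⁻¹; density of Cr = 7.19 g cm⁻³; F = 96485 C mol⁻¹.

Q = I·t = 0.1690 × 47520 = 8031 C; n(e⁻) = 0.08323 mol.
n(Cr) = n(e⁻)/3 = 0.02774 mol, so m = 0.02774 × 52 = 1.443 g.
Volume = m/ρ = 1.443 / 7.19 = 0.2007 cm³.
Thickness = V/A = 0.2007 / 471 = 4.26 × 10⁻⁴ cm = 4.26 μm.

4.26 μm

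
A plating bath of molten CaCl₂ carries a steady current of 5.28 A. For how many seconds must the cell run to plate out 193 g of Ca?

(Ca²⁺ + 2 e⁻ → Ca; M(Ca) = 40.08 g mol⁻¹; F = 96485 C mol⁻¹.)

n(Ca) = m/M = 193 / 40.08 = 4.815 mol.
Each Ca atom requires 2 electrons, so n(e⁻) = 2 × 4.815 = 9.631 mol.
Q = n(e⁻)·F = 9.631 × 96485 = 929200 C.
t = Q/I = 929200 / 5.280 A = 176000 s.

1.76 × 10⁵ s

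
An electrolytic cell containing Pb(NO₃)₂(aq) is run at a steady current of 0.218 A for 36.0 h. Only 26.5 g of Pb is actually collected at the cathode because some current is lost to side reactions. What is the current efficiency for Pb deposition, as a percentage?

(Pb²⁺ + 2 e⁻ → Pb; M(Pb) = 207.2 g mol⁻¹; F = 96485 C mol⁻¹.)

87.4 %

Q = I·t = 0.2180 × 129600 = 28250 C; n(e⁻) = 28250/96485 = 0.2928 mol.
Theoretical n(Pb) = n(e⁻)/2 = 0.1464 mol, i.e. m_theo = 0.1464 × 207.2 = 30.34 g.
Efficiency = m_actual / m_theo = 26.5 / 30.34 = 87.4 %.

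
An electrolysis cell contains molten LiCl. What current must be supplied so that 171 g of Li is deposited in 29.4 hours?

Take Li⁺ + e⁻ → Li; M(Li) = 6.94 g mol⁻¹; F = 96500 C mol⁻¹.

n(Li) = 171 / 6.94 = 24.64 mol.
n(e⁻) = 1 × 24.64 = 24.64 mol.
Q = n(e⁻)·F = 24.64 × 96500 = 2378000 C.
I = Q/t = 2378000 / 105840 s = 22.5 A.

22.5 A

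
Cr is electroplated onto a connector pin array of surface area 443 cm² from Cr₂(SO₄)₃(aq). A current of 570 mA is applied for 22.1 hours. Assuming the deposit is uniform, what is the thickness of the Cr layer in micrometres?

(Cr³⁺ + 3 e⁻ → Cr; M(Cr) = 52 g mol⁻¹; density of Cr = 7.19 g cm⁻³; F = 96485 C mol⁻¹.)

25.6 μm

Q = I·t = 0.5700 × 79560 = 45350 C; n(e⁻) = 0.4700 mol.
n(Cr) = n(e⁻)/3 = 0.1567 mol, so m = 0.1567 × 52 = 8.147 g.
Volume = m/ρ = 8.147 / 7.19 = 1.133 cm³.
Thickness = V/A = 1.133 / 443 = 0.00256 cm = 25.6 μm.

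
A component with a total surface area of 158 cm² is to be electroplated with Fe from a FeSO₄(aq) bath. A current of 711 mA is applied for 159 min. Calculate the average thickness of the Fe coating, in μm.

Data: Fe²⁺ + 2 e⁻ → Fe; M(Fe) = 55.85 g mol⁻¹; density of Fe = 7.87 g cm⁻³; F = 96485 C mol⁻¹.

15.8 μm

Q = I·t = 0.7110 × 9540.0 = 6783 C; n(e⁻) = 0.07030 mol.
n(Fe) = n(e⁻)/2 = 0.03515 mol, so m = 0.03515 × 55.85 = 1.963 g.
Volume = m/ρ = 1.963 / 7.87 = 0.2494 cm³.
Thickness = V/A = 0.2494 / 158 = 0.00158 cm = 15.8 μm.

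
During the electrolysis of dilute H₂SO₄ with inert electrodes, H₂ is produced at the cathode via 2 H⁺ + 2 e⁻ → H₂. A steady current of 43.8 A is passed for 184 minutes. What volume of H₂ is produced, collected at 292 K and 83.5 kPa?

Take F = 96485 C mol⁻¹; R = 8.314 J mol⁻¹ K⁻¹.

Q = I·t = 43.80 A × 11040 s = 483600 C.
n(e⁻) = Q/F = 483600 / 96485 = 5.012 mol.
2 electrons are transferred per H₂ molecule, so n(H₂) = 5.012 / 2 = 2.506 mol.
V = nRT/P = (2.506 × 8.314 × 292) / (83.5 × 10³ Pa) = 0.0729 m³ = 72.9 L.

72.9 L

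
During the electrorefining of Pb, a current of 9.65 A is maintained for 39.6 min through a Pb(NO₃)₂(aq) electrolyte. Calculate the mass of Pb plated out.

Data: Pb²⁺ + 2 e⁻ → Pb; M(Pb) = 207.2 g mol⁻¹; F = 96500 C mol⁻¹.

Q = I·t = 9.650 A × 2376.0 s = 22930 C.
n(e⁻) = Q/F = 22930 / 96500 = 0.2376 mol.
Pb²⁺ + 2 e⁻ → Pb, so n(Pb) = n(e⁻)/2 = 0.1188 mol.
m = n·M = 0.1188 × 207.2 = 24.6 g.

24.6 g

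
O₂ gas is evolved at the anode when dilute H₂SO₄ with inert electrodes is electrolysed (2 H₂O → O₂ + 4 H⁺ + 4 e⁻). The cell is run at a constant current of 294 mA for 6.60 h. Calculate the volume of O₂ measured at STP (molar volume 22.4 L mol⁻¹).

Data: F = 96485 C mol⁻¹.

Q = I·t = 0.2940 A × 23760 s = 6985 C.
n(e⁻) = Q/F = 6985 / 96485 = 0.07240 mol.
4 electrons are transferred per O₂ molecule, so n(O₂) = 0.07240 / 4 = 0.01810 mol.
V = n × V_m = 0.01810 × 22.4 = 0.405 L.

0.405 L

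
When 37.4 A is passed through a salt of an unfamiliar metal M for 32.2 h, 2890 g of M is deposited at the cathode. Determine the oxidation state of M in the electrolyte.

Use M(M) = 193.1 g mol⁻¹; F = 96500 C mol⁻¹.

Q = I·t = 37.40 A × 115920 s = 4335000 C, so n(e⁻) = 4335000/96500 = 44.93 mol.
n(M) deposited = 2890 / 193.1 = 14.97 mol.
Electrons per atom = n(e⁻)/n(M) = 44.93 / 14.97 = 3.00 ≈ 3, so the ion is M³⁺.

+3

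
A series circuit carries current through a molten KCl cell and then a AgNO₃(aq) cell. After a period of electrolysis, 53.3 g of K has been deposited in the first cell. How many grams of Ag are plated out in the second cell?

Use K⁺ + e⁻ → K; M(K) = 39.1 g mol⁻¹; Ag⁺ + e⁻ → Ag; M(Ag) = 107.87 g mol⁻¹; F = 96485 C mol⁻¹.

147 g

n(K) = 53.3 / 39.1 = 1.363 mol.
Since K⁺ + e⁻ → K, n(e⁻) passed = 1 × 1.363 = 1.363 mol.
Cells in series carry the same charge, so the same 1.363 mol of electrons passes through cell 2.
Ag⁺ + e⁻ → Ag, so n(Ag) = 1.363 / 1 = 1.363 mol.
m(Ag) = 1.363 × 107.87 = 147 g.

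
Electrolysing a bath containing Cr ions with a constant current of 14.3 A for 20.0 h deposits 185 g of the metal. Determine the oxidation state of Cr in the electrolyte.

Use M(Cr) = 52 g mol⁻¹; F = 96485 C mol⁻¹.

Q = I·t = 14.30 A × 72000 s = 1030000 C, so n(e⁻) = 1030000/96485 = 10.67 mol.
n(Cr) deposited = 185 / 52 = 3.558 mol.
Electrons per atom = n(e⁻)/n(Cr) = 10.67 / 3.558 = 3.00 ≈ 3, so the ion is Cr³⁺.

+3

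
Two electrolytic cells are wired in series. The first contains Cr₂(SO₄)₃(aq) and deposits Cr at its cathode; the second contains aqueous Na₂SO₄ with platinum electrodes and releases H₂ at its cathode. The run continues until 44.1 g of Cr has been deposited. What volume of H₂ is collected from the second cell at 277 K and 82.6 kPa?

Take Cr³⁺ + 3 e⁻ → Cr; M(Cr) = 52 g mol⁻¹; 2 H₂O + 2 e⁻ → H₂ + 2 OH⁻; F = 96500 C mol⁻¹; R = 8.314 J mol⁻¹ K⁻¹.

35.5 L

n(Cr) = 44.1 / 52 = 0.8481 mol, so n(e⁻) = 3 × 0.8481 = 2.544 mol.
The cells are in series, so the same 2.544 mol of electrons passes through the second cell.
2 H₂O + 2 e⁻ → H₂ + 2 OH⁻ — 2 mol e⁻ per mol H₂, so n(H₂) = 2.544/2 = 1.272 mol.
V = nRT/P = (1.272 × 8.314 × 277) / (82.6 × 10³) = 0.0355 m³ = 35.5 L.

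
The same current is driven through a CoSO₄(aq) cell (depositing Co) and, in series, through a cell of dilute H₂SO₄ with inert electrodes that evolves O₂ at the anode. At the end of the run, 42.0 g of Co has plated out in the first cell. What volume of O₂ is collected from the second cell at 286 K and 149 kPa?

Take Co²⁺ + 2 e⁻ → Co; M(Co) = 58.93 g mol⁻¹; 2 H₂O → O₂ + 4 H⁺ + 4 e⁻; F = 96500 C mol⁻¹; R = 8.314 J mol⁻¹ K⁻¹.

n(Co) = 42.0 / 58.93 = 0.7127 mol, so n(e⁻) = 2 × 0.7127 = 1.425 mol.
The cells are in series, so the same 1.425 mol of electrons passes through the second cell.
2 H₂O → O₂ + 4 H⁺ + 4 e⁻ — 4 mol e⁻ per mol O₂, so n(O₂) = 1.425/4 = 0.3564 mol.
V = nRT/P = (0.3564 × 8.314 × 286) / (149 × 10³) = 0.00569 m³ = 5.69 L.

5.69 L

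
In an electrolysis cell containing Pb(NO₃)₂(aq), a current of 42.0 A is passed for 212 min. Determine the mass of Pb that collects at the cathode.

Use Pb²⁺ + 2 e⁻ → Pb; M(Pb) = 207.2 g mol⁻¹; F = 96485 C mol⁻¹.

Q = I·t = 42.00 A × 12720 s = 534200 C.
n(e⁻) = Q/F = 534200 / 96485 = 5.537 mol.
Pb²⁺ + 2 e⁻ → Pb, so n(Pb) = n(e⁻)/2 = 2.769 mol.
m = n·M = 2.769 × 207.2 = 574 g.

574 g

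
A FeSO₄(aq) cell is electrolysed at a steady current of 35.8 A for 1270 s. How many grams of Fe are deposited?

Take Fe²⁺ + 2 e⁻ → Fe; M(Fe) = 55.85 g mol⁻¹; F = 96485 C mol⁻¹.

Q = I·t = 35.80 A × 1270.0 s = 45470 C.
n(e⁻) = Q/F = 45470 / 96485 = 0.4712 mol.
Fe²⁺ + 2 e⁻ → Fe, so n(Fe) = n(e⁻)/2 = 0.2356 mol.
m = n·M = 0.2356 × 55.85 = 13.2 g.

13.2 g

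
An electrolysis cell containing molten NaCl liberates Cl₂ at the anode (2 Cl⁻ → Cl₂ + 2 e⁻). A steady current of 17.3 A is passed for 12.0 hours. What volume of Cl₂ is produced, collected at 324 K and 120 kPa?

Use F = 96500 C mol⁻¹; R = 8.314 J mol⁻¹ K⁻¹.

Q = I·t = 17.30 A × 43200 s = 747400 C.
n(e⁻) = Q/F = 747400 / 96500 = 7.745 mol.
2 electrons are transferred per Cl₂ molecule, so n(Cl₂) = 7.745 / 2 = 3.872 mol.
V = nRT/P = (3.872 × 8.314 × 324) / (120 × 10³ Pa) = 0.0869 m³ = 86.9 L.

86.9 L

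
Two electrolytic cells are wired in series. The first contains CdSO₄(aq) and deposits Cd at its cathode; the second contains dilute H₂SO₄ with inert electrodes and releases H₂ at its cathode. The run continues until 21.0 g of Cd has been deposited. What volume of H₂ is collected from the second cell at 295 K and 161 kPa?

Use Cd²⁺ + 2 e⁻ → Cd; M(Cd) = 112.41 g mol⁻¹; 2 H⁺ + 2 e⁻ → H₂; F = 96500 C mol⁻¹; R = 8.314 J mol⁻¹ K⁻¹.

2.85 L

n(Cd) = 21.0 / 112.41 = 0.1868 mol, so n(e⁻) = 2 × 0.1868 = 0.3736 mol.
The cells are in series, so the same 0.3736 mol of electrons passes through the second cell.
2 H⁺ + 2 e⁻ → H₂ — 2 mol e⁻ per mol H₂, so n(H₂) = 0.3736/2 = 0.1868 mol.
V = nRT/P = (0.1868 × 8.314 × 295) / (161 × 10³) = 0.00285 m³ = 2.85 L.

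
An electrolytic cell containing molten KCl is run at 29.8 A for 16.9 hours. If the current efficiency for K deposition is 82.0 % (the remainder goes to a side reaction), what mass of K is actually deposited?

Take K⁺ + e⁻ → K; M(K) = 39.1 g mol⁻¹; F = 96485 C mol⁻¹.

Q = I·t = 29.80 × 60840 = 1813000 C.
n(e⁻) = 1813000/96485 = 18.79 mol; theoretically n(K) = 18.79/1 = 18.79 mol, m_theo = 734.7 g.
At 82.0 % efficiency, m_actual = 0.820 × 734.7 = 602 g.

602 g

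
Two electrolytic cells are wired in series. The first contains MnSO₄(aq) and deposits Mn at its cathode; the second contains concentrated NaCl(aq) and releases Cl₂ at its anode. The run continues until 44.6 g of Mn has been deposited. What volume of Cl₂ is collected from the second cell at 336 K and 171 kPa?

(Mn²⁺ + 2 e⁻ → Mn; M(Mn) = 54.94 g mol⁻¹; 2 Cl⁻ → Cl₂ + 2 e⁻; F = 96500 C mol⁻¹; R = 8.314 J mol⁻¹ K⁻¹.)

13.3 L

n(Mn) = 44.6 / 54.94 = 0.8118 mol, so n(e⁻) = 2 × 0.8118 = 1.624 mol.
The cells are in series, so the same 1.624 mol of electrons passes through the second cell.
2 Cl⁻ → Cl₂ + 2 e⁻ — 2 mol e⁻ per mol Cl₂, so n(Cl₂) = 1.624/2 = 0.8118 mol.
V = nRT/P = (0.8118 × 8.314 × 336) / (171 × 10³) = 0.0133 m³ = 13.3 L.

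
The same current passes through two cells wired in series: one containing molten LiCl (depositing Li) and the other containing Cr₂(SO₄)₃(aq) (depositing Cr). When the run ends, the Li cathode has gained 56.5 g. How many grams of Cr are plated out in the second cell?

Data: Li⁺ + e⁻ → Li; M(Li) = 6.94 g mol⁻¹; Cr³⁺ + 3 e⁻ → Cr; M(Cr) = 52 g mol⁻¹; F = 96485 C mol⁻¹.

n(Li) = 56.5 / 6.94 = 8.141 mol.
Since Li⁺ + e⁻ → Li, n(e⁻) passed = 1 × 8.141 = 8.141 mol.
Cells in series carry the same charge, so the same 8.141 mol of electrons passes through cell 2.
Cr³⁺ + 3 e⁻ → Cr, so n(Cr) = 8.141 / 3 = 2.714 mol.
m(Cr) = 2.714 × 52 = 141 g.

141 g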